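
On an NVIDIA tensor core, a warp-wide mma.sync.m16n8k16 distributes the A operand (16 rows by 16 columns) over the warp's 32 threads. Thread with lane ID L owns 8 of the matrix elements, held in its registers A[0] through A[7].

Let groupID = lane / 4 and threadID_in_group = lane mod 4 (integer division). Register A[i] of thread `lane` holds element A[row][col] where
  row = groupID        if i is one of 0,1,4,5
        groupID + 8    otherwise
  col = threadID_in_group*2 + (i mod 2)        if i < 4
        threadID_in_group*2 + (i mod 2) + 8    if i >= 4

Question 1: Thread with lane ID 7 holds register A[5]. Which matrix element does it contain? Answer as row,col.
lane 7=>7/4=1, 7 mod 4=3
i=5  r:1+0=>1  c:2·3+1+8=>15

1,15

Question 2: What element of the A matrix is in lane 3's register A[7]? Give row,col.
L=3⇒gr=3>>2=0, th=3&3=3
[7]⇒row 0+8=8  col 3·2+1+8=15

8,15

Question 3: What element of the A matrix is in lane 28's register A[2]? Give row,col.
lane 28⇒28/4=7, 28 mod 4=0
i=2  r:7+8⇒15  c:2·0+0+0⇒0

15,0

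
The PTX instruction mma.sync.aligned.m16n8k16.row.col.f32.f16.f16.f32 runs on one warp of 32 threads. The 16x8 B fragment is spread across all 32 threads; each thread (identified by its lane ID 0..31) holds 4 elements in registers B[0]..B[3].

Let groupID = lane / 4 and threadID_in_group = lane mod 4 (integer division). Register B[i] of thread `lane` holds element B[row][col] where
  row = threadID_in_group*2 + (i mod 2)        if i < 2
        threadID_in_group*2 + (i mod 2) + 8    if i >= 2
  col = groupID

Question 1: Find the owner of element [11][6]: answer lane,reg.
25,3

c: 6->gid=6  r: 11->r8=1,tid=1,i&1=1
L=6*4+1=25  i=1*2+1=3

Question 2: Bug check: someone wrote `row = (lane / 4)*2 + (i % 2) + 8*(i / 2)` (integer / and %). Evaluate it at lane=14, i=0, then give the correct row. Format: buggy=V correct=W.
`(lane / 4)*2 + (i % 2) + 8*(i / 2)`[14,0]->6
L=14->gid=14>>2=3, tid=14&3=2
[0]->row 2·2+0+0=4  col gid=3
row: 6 vs 4

buggy=6 correct=4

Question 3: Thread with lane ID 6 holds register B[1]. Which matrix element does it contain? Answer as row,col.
5,1

L=6->g=6>>2=1, t=6&3=2
[1]->row 2·2+1+0=5  col g=1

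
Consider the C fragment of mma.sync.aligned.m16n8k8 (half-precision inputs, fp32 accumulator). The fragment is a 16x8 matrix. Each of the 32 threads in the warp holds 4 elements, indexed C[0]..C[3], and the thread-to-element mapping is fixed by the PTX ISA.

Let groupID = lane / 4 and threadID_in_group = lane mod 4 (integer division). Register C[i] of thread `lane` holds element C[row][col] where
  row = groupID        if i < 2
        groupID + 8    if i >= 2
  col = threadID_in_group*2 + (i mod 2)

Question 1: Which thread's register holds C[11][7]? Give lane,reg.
15,3

r=11⇒gr=3,Rb=1  c=7⇒th=3,odd=1
L=3*4+3=15  i=1*2+1=3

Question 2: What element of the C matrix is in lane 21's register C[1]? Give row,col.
L=21→G=21>>2=5, T=21&3=1
[1]→row 5+0=5  col 1·2+1=3

5,3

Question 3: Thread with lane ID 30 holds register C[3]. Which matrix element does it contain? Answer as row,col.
15,5

lane 30->30/4=7, 30 mod 4=2
i=3  r:7+8->15  c:2·2+1->5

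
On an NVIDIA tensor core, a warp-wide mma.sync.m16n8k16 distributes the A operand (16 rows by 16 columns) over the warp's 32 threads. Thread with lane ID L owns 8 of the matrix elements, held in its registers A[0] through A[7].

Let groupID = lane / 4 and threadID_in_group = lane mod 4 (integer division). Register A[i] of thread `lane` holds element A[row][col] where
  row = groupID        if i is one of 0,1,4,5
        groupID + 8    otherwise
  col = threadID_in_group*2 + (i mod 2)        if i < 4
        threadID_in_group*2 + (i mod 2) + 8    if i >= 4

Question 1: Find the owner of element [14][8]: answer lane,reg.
24,6

r: 14->gid=6,r8=1  c: 8->c8=1,tid=0,i&1=0
L=6*4+0=24  i=1*4+1*2+0=6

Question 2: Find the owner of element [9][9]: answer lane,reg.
4,7

r=9→G=1,rhi=1  c=9→chi=1,T=0,p=1
L=1*4+0=4  i=1*4+1*2+1=7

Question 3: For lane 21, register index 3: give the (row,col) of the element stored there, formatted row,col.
13,3

21: grp=5,tig=1
[3] (5+8,1*2+1+0) = (13,3)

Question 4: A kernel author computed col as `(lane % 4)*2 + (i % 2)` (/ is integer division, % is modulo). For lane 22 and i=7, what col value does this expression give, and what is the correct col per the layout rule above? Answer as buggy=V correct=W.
buggy=5 correct=13

`(lane % 4)*2 + (i % 2)`[22,7]→5
lane 22→22/4=5, 22 mod 4=2
i=7  r:5+8→13  c:2·2+1+8→13
col: 5 vs 13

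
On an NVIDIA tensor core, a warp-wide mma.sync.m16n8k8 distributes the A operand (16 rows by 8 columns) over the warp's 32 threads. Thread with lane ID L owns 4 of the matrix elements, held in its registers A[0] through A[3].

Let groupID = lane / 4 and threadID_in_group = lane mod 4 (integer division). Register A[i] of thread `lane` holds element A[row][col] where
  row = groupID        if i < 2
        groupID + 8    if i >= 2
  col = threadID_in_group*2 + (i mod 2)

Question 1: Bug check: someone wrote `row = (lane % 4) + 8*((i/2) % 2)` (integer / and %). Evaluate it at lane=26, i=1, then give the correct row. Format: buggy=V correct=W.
buggy=2 correct=6

`(lane % 4) + 8*((i/2) % 2)`[26,1]⇒2
lane 26⇒26/4=6, 26 mod 4=2
i=1  r:6+0⇒6  c:2·2+1⇒5
row: 2 vs 6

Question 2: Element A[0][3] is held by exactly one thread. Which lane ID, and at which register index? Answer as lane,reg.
r=0⇒gr=0,Rb=0  c=3⇒th=1,odd=1
L=0*4+1=1  i=0*2+1=1

1,1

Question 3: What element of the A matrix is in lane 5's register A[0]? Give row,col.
1,2

lane 5: gr=1 (5/4), th=1 (5%4)
i=0: r=1+0=1, c=1*2+0=2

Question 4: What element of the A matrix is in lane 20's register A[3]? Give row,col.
13,1

L=20⇒gr=20>>2=5, th=20&3=0
[3]⇒row 5+8=13  col 0·2+1=1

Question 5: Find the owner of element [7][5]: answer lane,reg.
r:7=>grp=7,rB=0  c:5=>tig=2,lo=1
L=7*4+2=30  i=0*2+1=1

30,1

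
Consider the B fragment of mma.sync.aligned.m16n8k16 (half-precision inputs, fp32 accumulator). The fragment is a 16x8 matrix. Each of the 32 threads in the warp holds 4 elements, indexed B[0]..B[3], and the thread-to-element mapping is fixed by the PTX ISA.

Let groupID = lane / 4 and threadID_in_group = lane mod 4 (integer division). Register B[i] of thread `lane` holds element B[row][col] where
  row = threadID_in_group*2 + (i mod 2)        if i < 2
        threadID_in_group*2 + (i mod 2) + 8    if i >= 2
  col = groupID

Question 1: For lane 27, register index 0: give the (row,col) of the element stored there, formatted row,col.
L=27->gid=27>>2=6, tid=27&3=3
[0]->row 3·2+0+0=6  col gid=6

6,6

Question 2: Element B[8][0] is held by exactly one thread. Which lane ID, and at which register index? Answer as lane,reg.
c: 0->gid=0  r: 8->r8=1,tid=0,i&1=0
L=0*4+0=0  i=1*2+0=2

0,2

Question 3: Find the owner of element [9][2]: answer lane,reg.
c=2->g=2  r=9->rb=1,t=0,b0=1
L=2*4+0=8  i=1*2+1=3

8,3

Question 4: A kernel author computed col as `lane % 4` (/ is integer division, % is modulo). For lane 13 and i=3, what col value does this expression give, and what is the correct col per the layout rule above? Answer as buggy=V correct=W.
buggy=1 correct=3

`lane % 4`[13,3]→1
lane 13: G=3 (13/4), T=1 (13%4)
i=3: r=1*2+1+8=11, c=G=3
col: 1 vs 3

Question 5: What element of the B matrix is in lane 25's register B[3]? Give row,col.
25: g=6,t=1
[3] (1*2+1+8,6) = (11,6)

11,6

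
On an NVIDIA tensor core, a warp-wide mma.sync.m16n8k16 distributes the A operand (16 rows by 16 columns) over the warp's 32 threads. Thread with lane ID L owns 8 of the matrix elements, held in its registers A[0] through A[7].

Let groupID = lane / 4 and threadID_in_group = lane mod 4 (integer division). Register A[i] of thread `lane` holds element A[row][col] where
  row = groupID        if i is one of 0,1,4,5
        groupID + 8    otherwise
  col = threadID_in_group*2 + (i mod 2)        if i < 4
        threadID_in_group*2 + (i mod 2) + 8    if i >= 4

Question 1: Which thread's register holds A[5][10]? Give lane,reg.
21,4

r=5⇒gr=5,Rb=0  c=10⇒Cb=1,th=1,odd=0
L=5*4+1=21  i=1*4+0*2+0=4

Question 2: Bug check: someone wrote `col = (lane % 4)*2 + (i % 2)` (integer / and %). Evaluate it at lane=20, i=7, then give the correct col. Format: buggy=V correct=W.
buggy=1 correct=9

`(lane % 4)*2 + (i % 2)`[20,7]->1
L=20->gid=20>>2=5, tid=20&3=0
[7]->row 5+8=13  col 0·2+1+8=9
col: 1 vs 9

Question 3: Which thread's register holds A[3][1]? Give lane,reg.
12,1

r=3⇒gr=3,Rb=0  c=1⇒Cb=0,th=0,odd=1
L=3*4+0=12  i=0*4+0*2+1=1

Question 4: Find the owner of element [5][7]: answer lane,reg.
r=5→G=5,rhi=0  c=7→chi=0,T=3,p=1
L=5*4+3=23  i=0*4+0*2+1=1

23,1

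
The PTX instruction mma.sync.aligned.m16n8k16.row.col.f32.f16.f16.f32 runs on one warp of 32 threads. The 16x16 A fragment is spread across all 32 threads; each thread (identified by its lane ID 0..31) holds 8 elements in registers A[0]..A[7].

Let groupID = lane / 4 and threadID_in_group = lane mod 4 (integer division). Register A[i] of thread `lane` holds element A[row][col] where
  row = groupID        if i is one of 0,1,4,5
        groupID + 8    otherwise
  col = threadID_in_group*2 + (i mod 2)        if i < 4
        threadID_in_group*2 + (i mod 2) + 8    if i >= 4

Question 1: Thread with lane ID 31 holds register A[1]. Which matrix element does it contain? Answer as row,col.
7,7

31: gr=7,th=3
[1] (7+0,3*2+1+0) = (7,7)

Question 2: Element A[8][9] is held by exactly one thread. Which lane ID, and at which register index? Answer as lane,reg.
r:8=>grp=0,rB=1  c:9=>cB=1,tig=0,lo=1
L=0*4+0=0  i=1*4+1*2+1=7

0,7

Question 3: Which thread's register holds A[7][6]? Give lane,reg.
31,0

r: 7->gid=7,r8=0  c: 6->c8=0,tid=3,i&1=0
L=7*4+3=31  i=0*4+0*2+0=0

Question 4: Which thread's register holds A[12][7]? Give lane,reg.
r=12->g=4,rb=1  c=7->cb=0,t=3,b0=1
L=4*4+3=19  i=0*4+1*2+1=3

19,3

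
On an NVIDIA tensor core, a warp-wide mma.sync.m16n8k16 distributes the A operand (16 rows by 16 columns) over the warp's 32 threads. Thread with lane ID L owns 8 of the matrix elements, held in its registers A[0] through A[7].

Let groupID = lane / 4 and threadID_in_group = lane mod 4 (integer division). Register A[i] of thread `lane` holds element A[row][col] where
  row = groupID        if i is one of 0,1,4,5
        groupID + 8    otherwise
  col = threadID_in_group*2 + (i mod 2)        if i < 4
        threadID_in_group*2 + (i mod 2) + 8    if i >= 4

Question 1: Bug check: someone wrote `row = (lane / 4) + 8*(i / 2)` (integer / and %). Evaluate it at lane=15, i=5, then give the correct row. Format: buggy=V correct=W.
`(lane / 4) + 8*(i / 2)`[15,5]→19
lane 15→15/4=3, 15 mod 4=3
i=5  r:3+0→3  c:2·3+1+8→15
row: 19 vs 3

buggy=19 correct=3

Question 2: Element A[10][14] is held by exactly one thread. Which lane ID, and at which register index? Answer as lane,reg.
11,6

r:10=>grp=2,rB=1  c:14=>cB=1,tig=3,lo=0
L=2*4+3=11  i=1*4+1*2+0=6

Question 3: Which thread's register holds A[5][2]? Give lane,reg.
21,0

r: 5->gid=5,r8=0  c: 2->c8=0,tid=1,i&1=0
L=5*4+1=21  i=0*4+0*2+0=0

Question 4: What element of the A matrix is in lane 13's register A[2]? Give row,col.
11,2

lane 13⇒13/4=3, 13 mod 4=1
i=2  r:3+8⇒11  c:2·1+0+0⇒2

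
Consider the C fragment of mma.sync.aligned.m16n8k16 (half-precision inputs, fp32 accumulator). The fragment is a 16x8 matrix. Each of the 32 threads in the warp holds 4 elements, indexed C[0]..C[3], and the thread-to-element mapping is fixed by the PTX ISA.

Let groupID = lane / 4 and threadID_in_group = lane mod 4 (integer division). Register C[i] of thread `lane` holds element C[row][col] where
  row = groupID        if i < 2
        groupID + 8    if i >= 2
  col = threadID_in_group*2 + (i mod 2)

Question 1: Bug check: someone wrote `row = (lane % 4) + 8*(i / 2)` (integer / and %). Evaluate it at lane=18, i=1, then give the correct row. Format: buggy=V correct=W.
`(lane % 4) + 8*(i / 2)`[18,1]->2
18: gid=4,tid=2
[1] (4+0,2*2+1) = (4,5)
row: 2 vs 4

buggy=2 correct=4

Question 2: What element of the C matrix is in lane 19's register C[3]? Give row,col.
12,7

lane 19: gr=4 (19/4), th=3 (19%4)
i=3: r=4+8=12, c=3*2+1=7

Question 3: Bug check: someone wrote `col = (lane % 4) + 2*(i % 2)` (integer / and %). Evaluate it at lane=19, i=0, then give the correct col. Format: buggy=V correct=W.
buggy=3 correct=6

`(lane % 4) + 2*(i % 2)`[19,0]->3
L=19->g=19>>2=4, t=19&3=3
[0]->row 4+0=4  col 3·2+0=6
col: 3 vs 6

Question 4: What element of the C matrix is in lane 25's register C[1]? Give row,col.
lane 25→25/4=6, 25 mod 4=1
i=1  r:6+0→6  c:2·1+1→3

6,3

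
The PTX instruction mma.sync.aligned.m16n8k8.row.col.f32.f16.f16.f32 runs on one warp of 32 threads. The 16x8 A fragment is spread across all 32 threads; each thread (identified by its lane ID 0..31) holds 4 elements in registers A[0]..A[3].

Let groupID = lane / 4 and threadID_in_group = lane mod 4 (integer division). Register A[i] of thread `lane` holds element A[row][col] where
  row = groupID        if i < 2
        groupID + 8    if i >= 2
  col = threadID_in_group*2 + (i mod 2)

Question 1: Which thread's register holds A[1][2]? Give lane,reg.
5,0

r=1->g=1,rb=0  c=2->t=1,b0=0
L=1*4+1=5  i=0*2+0=0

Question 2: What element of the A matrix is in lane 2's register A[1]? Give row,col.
0,5

lane 2->2/4=0, 2 mod 4=2
i=1  r:0+0->0  c:2·2+1->5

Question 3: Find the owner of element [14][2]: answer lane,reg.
25,2

r=14→G=6,rhi=1  c=2→T=1,p=0
L=6*4+1=25  i=1*2+0=2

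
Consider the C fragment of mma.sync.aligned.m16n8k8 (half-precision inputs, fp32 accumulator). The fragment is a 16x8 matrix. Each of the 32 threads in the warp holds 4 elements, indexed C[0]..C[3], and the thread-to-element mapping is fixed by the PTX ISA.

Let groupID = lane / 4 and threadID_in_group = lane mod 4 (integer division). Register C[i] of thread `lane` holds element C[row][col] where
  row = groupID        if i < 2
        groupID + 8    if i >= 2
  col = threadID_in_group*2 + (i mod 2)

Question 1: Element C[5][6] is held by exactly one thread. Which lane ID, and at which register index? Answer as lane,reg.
23,0

r:5=>grp=5,rB=0  c:6=>tig=3,lo=0
L=5*4+3=23  i=0*2+0=0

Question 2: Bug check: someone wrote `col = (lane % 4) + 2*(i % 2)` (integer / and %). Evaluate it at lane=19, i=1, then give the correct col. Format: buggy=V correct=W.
`(lane % 4) + 2*(i % 2)`[19,1]=>5
19: grp=4,tig=3
[1] (4+0,3*2+1) = (4,7)
col: 5 vs 7

buggy=5 correct=7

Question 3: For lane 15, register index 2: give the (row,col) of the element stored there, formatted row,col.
15: grp=3,tig=3
[2] (3+8,3*2+0) = (11,6)

11,6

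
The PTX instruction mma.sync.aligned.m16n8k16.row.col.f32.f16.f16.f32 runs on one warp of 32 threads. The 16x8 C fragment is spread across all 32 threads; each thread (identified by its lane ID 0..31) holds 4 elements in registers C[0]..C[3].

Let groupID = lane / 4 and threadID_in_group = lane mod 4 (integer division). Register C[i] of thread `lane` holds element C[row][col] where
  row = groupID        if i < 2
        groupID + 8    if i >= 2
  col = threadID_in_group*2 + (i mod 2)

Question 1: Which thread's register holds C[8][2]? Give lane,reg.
1,2

r: 8->gid=0,r8=1  c: 2->tid=1,i&1=0
L=0*4+1=1  i=1*2+0=2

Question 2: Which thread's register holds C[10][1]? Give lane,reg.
8,3

r: 10->gid=2,r8=1  c: 1->tid=0,i&1=1
L=2*4+0=8  i=1*2+1=3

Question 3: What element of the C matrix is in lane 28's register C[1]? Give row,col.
28: G=7,T=0
[1] (7+0,0*2+1) = (7,1)

7,1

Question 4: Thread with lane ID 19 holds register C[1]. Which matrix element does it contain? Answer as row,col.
19: gid=4,tid=3
[1] (4+0,3*2+1) = (4,7)

4,7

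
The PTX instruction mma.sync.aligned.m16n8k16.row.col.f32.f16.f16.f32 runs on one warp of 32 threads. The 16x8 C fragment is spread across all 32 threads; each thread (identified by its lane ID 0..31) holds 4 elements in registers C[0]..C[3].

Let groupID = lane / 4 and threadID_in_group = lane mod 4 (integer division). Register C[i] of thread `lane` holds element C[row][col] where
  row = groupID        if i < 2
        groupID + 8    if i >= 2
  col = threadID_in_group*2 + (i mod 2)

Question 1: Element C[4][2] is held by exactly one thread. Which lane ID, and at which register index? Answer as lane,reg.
r:4=>grp=4,rB=0  c:2=>tig=1,lo=0
L=4*4+1=17  i=0*2+0=0

17,0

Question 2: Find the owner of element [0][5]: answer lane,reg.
2,1

r=0→G=0,rhi=0  c=5→T=2,p=1
L=0*4+2=2  i=0*2+1=1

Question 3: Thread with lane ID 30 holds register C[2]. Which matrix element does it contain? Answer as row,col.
15,4

lane 30: gr=7 (30/4), th=2 (30%4)
i=2: r=7+8=15, c=2*2+0=4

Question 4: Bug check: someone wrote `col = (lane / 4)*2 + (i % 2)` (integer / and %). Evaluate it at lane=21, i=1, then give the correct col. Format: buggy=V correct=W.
`(lane / 4)*2 + (i % 2)`[21,1]->11
lane 21: gid=5 (21/4), tid=1 (21%4)
i=1: r=5+0=5, c=1*2+1=3
col: 11 vs 3

buggy=11 correct=3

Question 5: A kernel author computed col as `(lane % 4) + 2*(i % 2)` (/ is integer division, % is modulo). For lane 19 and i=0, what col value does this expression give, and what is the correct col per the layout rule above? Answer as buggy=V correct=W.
buggy=3 correct=6

`(lane % 4) + 2*(i % 2)`[19,0]→3
lane 19→19/4=4, 19 mod 4=3
i=0  r:4+0→4  c:2·3+0→6
col: 3 vs 6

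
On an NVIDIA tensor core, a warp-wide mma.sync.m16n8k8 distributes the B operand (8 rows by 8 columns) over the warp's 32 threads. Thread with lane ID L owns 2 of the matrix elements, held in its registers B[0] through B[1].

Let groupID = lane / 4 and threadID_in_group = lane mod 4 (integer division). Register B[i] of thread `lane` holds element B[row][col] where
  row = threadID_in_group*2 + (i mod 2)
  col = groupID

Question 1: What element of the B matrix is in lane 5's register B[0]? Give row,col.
2,1

L=5->gid=5>>2=1, tid=5&3=1
[0]->row 1·2+0=2  col gid=1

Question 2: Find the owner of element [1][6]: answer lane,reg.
c:6=>grp=6  r:1=>tig=0,lo=1
L=6*4+0=24  i=1=1

24,1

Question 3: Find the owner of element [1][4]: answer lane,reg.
16,1

c=4→G=4  r=1→T=0,p=1
L=4*4+0=16  i=1=1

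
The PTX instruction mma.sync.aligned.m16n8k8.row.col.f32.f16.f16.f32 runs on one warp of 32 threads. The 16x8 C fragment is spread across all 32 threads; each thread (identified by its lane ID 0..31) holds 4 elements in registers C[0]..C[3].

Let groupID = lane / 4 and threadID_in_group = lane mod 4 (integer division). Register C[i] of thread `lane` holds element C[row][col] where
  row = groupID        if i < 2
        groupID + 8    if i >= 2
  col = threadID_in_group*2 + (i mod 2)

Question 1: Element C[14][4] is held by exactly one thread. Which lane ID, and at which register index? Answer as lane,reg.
26,2

r=14->g=6,rb=1  c=4->t=2,b0=0
L=6*4+2=26  i=1*2+0=2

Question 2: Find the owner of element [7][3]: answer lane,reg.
r=7->g=7,rb=0  c=3->t=1,b0=1
L=7*4+1=29  i=0*2+1=1

29,1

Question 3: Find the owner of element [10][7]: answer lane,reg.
11,3

r=10⇒gr=2,Rb=1  c=7⇒th=3,odd=1
L=2*4+3=11  i=1*2+1=3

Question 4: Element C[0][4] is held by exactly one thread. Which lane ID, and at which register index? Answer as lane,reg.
2,0

r=0⇒gr=0,Rb=0  c=4⇒th=2,odd=0
L=0*4+2=2  i=0*2+0=0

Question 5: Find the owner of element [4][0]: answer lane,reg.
r=4→G=4,rhi=0  c=0→T=0,p=0
L=4*4+0=16  i=0*2+0=0

16,0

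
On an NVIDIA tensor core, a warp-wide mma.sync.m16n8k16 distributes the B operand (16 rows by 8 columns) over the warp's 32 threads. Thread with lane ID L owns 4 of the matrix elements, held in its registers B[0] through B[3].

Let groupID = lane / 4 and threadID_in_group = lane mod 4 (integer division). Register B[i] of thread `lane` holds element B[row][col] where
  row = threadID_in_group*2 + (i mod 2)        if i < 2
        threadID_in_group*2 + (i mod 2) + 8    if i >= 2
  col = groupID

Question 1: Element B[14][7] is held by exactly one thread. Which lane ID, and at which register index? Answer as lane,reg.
31,2

c=7->g=7  r=14->rb=1,t=3,b0=0
L=7*4+3=31  i=1*2+0=2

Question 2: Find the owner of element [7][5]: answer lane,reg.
c=5->g=5  r=7->rb=0,t=3,b0=1
L=5*4+3=23  i=0*2+1=1

23,1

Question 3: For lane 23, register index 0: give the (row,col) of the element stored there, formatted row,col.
lane 23→23/4=5, 23 mod 4=3
i=0  r:2·3+0+0→6  c:5

6,5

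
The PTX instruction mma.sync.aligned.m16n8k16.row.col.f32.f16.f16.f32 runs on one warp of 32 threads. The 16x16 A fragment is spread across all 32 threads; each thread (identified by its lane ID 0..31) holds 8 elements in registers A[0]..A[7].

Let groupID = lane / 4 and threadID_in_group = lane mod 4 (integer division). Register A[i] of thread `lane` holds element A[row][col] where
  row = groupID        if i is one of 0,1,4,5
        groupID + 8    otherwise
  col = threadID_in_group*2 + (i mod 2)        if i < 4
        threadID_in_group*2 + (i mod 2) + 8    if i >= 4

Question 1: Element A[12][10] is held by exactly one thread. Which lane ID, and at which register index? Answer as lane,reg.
r=12->g=4,rb=1  c=10->cb=1,t=1,b0=0
L=4*4+1=17  i=1*4+1*2+0=6

17,6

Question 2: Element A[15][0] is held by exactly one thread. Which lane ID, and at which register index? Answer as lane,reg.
28,2

r=15⇒gr=7,Rb=1  c=0⇒Cb=0,th=0,odd=0
L=7*4+0=28  i=0*4+1*2+0=2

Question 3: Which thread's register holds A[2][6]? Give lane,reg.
11,0

r:2=>grp=2,rB=0  c:6=>cB=0,tig=3,lo=0
L=2*4+3=11  i=0*4+0*2+0=0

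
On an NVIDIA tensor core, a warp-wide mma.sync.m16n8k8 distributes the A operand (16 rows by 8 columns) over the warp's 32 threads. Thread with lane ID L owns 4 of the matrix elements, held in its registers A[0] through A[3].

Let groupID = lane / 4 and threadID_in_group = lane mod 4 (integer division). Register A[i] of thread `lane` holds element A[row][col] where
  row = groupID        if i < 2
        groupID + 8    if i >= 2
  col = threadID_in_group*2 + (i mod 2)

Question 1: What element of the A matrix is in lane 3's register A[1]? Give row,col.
0,7

L=3→G=3>>2=0, T=3&3=3
[1]→row 0+0=0  col 3·2+1=7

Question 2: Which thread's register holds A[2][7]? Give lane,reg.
r: 2->gid=2,r8=0  c: 7->tid=3,i&1=1
L=2*4+3=11  i=0*2+1=1

11,1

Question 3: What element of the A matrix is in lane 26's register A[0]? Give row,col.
lane 26: g=6 (26/4), t=2 (26%4)
i=0: r=6+0=6, c=2*2+0=4

6,4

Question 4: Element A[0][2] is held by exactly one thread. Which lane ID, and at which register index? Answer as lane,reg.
1,0

r=0⇒gr=0,Rb=0  c=2⇒th=1,odd=0
L=0*4+1=1  i=0*2+0=0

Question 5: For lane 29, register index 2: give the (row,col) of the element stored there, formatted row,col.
15,2

L=29->gid=29>>2=7, tid=29&3=1
[2]->row 7+8=15  col 1·2+0=2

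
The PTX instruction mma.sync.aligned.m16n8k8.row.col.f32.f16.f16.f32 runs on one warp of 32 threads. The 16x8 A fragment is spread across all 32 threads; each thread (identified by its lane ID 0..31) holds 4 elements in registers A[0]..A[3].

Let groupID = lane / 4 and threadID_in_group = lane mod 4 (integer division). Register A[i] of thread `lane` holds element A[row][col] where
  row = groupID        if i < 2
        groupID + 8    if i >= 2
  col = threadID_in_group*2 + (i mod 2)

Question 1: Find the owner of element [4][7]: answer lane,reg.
r:4=>grp=4,rB=0  c:7=>tig=3,lo=1
L=4*4+3=19  i=0*2+1=1

19,1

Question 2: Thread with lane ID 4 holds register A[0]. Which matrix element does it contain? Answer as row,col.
1,0

4: G=1,T=0
[0] (1+0,0*2+0) = (1,0)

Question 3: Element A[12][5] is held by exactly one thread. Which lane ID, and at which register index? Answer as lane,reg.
r=12→G=4,rhi=1  c=5→T=2,p=1
L=4*4+2=18  i=1*2+1=3

18,3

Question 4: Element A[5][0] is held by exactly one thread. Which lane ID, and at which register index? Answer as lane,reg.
r=5->g=5,rb=0  c=0->t=0,b0=0
L=5*4+0=20  i=0*2+0=0

20,0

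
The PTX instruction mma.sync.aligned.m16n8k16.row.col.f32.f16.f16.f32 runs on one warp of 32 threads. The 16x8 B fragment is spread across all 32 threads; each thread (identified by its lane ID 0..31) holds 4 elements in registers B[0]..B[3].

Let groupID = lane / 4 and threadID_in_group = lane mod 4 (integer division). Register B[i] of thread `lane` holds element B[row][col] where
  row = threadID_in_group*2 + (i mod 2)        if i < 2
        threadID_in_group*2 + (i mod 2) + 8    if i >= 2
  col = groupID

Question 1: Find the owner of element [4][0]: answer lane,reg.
2,0

c: 0->gid=0  r: 4->r8=0,tid=2,i&1=0
L=0*4+2=2  i=0*2+0=0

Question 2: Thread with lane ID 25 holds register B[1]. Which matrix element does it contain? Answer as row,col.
3,6

25: grp=6,tig=1
[1] (1*2+1+0,6) = (3,6)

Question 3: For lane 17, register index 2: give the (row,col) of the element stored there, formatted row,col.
17: gid=4,tid=1
[2] (1*2+0+8,4) = (10,4)

10,4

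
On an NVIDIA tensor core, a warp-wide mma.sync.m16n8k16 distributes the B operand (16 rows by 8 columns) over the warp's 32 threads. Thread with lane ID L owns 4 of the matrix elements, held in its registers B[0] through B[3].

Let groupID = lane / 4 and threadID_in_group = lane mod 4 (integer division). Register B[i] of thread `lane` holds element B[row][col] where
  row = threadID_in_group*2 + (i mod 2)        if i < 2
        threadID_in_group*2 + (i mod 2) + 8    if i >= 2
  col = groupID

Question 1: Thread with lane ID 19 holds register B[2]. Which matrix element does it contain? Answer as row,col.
14,4

lane 19: gr=4 (19/4), th=3 (19%4)
i=2: r=3*2+0+8=14, c=gr=4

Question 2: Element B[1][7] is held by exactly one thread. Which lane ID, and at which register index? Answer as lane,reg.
c:7=>grp=7  r:1=>rB=0,tig=0,lo=1
L=7*4+0=28  i=0*2+1=1

28,1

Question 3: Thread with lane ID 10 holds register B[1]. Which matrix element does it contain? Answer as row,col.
lane 10: gid=2 (10/4), tid=2 (10%4)
i=1: r=2*2+1+0=5, c=gid=2

5,2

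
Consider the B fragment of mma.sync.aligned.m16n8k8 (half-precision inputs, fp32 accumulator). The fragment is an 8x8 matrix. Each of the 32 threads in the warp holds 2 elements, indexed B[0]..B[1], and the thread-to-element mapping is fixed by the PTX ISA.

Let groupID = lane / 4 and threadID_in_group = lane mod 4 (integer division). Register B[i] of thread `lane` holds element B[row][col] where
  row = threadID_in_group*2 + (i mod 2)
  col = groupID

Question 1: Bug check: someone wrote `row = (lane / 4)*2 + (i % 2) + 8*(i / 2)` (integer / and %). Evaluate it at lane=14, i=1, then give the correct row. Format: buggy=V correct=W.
buggy=7 correct=5

`(lane / 4)*2 + (i % 2) + 8*(i / 2)`[14,1]->7
lane 14->14/4=3, 14 mod 4=2
i=1  r:2·2+1->5  c:3
row: 7 vs 5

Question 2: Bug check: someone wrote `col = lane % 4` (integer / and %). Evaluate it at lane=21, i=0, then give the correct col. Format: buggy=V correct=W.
`lane % 4`[21,0]=>1
lane 21: grp=5 (21/4), tig=1 (21%4)
i=0: r=1*2+0=2, c=grp=5
col: 1 vs 5

buggy=1 correct=5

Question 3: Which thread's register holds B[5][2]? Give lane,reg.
c=2→G=2  r=5→T=2,p=1
L=2*4+2=10  i=1=1

10,1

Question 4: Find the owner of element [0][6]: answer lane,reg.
c:6=>grp=6  r:0=>tig=0,lo=0
L=6*4+0=24  i=0=0

24,0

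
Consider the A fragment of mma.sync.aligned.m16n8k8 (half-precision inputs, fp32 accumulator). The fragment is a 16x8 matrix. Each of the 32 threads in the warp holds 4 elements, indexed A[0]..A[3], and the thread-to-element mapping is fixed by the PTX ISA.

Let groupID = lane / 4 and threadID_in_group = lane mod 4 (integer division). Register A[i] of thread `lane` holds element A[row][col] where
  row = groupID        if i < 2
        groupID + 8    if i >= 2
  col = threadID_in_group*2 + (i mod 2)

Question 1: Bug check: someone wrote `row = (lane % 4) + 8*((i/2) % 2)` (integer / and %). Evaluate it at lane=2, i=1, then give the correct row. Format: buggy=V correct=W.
`(lane % 4) + 8*((i/2) % 2)`[2,1]=>2
lane 2: grp=0 (2/4), tig=2 (2%4)
i=1: r=0+0=0, c=2*2+1=5
row: 2 vs 0

buggy=2 correct=0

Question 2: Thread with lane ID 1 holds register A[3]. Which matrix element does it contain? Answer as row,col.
lane 1: g=0 (1/4), t=1 (1%4)
i=3: r=0+8=8, c=1*2+1=3

8,3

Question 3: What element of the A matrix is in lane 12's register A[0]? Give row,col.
L=12=>grp=12>>2=3, tig=12&3=0
[0]=>row 3+0=3  col 0·2+0=0

3,0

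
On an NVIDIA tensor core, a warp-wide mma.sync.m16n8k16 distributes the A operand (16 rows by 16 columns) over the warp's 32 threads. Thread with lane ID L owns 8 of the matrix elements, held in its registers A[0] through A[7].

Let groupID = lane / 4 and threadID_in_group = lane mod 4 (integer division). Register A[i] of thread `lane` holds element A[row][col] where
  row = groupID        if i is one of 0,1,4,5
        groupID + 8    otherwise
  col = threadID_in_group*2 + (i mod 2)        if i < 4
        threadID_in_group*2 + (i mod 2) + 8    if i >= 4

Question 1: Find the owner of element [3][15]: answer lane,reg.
r=3->g=3,rb=0  c=15->cb=1,t=3,b0=1
L=3*4+3=15  i=1*4+0*2+1=5

15,5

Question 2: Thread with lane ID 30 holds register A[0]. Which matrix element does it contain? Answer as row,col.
7,4

L=30⇒gr=30>>2=7, th=30&3=2
[0]⇒row 7+0=7  col 2·2+0+0=4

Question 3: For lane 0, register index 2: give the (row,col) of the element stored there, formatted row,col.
8,0

0: grp=0,tig=0
[2] (0+8,0*2+0+0) = (8,0)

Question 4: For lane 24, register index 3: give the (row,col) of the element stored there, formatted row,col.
14,1

lane 24: gr=6 (24/4), th=0 (24%4)
i=3: r=6+8=14, c=0*2+1+0=1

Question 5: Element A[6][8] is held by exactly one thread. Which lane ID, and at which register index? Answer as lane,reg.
24,4

r=6->g=6,rb=0  c=8->cb=1,t=0,b0=0
L=6*4+0=24  i=1*4+0*2+0=4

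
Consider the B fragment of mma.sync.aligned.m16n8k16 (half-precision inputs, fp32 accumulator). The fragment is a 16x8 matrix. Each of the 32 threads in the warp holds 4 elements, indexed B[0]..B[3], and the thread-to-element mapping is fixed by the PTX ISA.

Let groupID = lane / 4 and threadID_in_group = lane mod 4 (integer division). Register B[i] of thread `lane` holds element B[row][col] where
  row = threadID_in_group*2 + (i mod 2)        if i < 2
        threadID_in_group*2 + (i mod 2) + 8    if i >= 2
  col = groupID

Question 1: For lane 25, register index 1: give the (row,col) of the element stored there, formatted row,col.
25: gr=6,th=1
[1] (1*2+1+0,6) = (3,6)

3,6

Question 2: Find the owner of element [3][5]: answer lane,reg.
21,1

c: 5->gid=5  r: 3->r8=0,tid=1,i&1=1
L=5*4+1=21  i=0*2+1=1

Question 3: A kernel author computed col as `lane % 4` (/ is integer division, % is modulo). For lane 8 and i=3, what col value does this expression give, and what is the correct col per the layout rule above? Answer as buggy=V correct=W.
`lane % 4`[8,3]->0
lane 8: gid=2 (8/4), tid=0 (8%4)
i=3: r=0*2+1+8=9, c=gid=2
col: 0 vs 2

buggy=0 correct=2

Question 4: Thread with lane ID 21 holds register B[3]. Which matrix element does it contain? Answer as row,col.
L=21=>grp=21>>2=5, tig=21&3=1
[3]=>row 1·2+1+8=11  col grp=5

11,5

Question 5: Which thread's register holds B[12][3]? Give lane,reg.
14,2

c=3⇒gr=3  r=12⇒Rb=1,th=2,odd=0
L=3*4+2=14  i=1*2+0=2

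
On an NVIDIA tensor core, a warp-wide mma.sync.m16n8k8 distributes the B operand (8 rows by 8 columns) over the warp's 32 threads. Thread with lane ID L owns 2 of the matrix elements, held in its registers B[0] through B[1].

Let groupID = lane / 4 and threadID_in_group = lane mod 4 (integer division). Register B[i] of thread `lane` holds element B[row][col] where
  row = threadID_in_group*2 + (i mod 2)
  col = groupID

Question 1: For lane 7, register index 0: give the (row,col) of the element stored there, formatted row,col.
6,1

lane 7: g=1 (7/4), t=3 (7%4)
i=0: r=3*2+0=6, c=g=1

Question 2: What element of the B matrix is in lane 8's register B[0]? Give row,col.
8: gr=2,th=0
[0] (0*2+0,2) = (0,2)

0,2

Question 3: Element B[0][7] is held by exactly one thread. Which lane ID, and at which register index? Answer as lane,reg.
28,0

c=7⇒gr=7  r=0⇒th=0,odd=0
L=7*4+0=28  i=0=0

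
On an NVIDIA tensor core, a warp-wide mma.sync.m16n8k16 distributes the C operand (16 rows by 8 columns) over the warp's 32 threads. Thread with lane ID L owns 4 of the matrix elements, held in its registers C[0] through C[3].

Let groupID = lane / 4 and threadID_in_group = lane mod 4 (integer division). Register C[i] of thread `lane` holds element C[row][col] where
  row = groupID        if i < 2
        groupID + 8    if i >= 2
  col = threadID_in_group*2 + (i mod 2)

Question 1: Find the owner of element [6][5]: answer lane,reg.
26,1

r=6⇒gr=6,Rb=0  c=5⇒th=2,odd=1
L=6*4+2=26  i=0*2+1=1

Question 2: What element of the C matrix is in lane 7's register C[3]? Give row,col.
lane 7: G=1 (7/4), T=3 (7%4)
i=3: r=1+8=9, c=3*2+1=7

9,7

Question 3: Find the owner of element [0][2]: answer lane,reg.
1,0

r=0→G=0,rhi=0  c=2→T=1,p=0
L=0*4+1=1  i=0*2+0=0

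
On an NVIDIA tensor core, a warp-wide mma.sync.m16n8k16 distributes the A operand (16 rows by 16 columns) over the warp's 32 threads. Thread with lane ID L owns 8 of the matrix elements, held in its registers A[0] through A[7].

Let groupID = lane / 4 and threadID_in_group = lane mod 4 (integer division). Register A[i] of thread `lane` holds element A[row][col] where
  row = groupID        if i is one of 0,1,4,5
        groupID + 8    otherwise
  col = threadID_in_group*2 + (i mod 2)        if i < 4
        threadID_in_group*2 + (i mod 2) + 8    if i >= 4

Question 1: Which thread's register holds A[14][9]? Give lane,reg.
r:14=>grp=6,rB=1  c:9=>cB=1,tig=0,lo=1
L=6*4+0=24  i=1*4+1*2+1=7

24,7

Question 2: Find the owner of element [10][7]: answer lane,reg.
r=10->g=2,rb=1  c=7->cb=0,t=3,b0=1
L=2*4+3=11  i=0*4+1*2+1=3

11,3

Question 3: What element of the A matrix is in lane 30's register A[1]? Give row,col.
7,5

30: gid=7,tid=2
[1] (7+0,2*2+1+0) = (7,5)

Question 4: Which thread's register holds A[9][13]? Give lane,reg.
r:9=>grp=1,rB=1  c:13=>cB=1,tig=2,lo=1
L=1*4+2=6  i=1*4+1*2+1=7

6,7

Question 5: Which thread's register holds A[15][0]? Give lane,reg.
28,2

r=15⇒gr=7,Rb=1  c=0⇒Cb=0,th=0,odd=0
L=7*4+0=28  i=0*4+1*2+0=2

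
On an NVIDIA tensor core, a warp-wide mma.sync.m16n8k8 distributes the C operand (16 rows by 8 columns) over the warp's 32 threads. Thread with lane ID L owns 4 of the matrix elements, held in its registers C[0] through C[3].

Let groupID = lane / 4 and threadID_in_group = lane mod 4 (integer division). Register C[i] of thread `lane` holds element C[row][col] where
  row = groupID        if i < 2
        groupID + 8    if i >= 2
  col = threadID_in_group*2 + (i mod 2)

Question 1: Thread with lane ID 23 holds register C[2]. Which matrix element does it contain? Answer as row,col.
13,6

L=23→G=23>>2=5, T=23&3=3
[2]→row 5+8=13  col 3·2+0=6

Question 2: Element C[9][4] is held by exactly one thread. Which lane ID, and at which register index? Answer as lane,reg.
6,2

r=9→G=1,rhi=1  c=4→T=2,p=0
L=1*4+2=6  i=1*2+0=2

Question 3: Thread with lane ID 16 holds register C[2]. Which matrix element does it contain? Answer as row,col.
L=16=>grp=16>>2=4, tig=16&3=0
[2]=>row 4+8=12  col 0·2+0=0

12,0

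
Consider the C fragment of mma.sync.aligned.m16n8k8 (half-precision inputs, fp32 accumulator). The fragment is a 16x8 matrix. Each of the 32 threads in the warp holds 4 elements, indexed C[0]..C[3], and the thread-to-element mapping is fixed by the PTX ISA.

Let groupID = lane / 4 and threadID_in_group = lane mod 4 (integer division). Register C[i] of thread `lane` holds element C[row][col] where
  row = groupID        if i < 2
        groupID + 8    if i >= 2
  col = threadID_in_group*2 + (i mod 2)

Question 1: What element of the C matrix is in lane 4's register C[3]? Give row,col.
L=4->g=4>>2=1, t=4&3=0
[3]->row 1+8=9  col 0·2+1=1

9,1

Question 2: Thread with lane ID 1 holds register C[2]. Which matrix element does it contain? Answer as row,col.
8,2

lane 1: gr=0 (1/4), th=1 (1%4)
i=2: r=0+8=8, c=1*2+0=2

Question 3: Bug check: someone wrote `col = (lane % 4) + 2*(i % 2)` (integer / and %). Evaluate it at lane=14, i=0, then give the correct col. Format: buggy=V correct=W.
buggy=2 correct=4

`(lane % 4) + 2*(i % 2)`[14,0]->2
14: g=3,t=2
[0] (3+0,2*2+0) = (3,4)
col: 2 vs 4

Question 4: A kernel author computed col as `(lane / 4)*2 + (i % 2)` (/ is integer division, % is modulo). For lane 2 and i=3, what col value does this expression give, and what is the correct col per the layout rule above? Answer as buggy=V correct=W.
buggy=1 correct=5

`(lane / 4)*2 + (i % 2)`[2,3]→1
lane 2→2/4=0, 2 mod 4=2
i=3  r:0+8→8  c:2·2+1→5
col: 1 vs 5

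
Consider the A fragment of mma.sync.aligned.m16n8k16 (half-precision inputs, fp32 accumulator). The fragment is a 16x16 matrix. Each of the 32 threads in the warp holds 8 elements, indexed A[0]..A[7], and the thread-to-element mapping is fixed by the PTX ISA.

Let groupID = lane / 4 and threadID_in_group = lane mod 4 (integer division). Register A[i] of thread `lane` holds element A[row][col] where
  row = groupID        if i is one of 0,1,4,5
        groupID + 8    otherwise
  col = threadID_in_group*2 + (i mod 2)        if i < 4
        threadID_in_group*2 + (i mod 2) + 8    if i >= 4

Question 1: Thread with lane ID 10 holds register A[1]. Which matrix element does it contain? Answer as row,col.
2,5

L=10->g=10>>2=2, t=10&3=2
[1]->row 2+0=2  col 2·2+1+0=5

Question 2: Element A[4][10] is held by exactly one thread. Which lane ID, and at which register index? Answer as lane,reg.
r=4→G=4,rhi=0  c=10→chi=1,T=1,p=0
L=4*4+1=17  i=1*4+0*2+0=4

17,4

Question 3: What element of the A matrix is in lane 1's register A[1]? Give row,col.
0,3

lane 1->1/4=0, 1 mod 4=1
i=1  r:0+0->0  c:2·1+1+0->3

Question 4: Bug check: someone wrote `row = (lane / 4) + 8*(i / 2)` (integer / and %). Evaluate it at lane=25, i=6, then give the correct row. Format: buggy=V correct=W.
buggy=30 correct=14

`(lane / 4) + 8*(i / 2)`[25,6]->30
L=25->g=25>>2=6, t=25&3=1
[6]->row 6+8=14  col 1·2+0+8=10
row: 30 vs 14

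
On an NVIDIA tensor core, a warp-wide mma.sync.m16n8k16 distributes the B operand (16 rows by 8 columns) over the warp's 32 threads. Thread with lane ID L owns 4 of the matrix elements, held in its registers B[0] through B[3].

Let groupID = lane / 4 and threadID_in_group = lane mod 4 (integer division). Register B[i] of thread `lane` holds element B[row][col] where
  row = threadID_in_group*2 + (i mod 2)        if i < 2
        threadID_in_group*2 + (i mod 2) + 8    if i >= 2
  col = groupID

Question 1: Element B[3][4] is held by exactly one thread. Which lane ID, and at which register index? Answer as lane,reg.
17,1

c: 4->gid=4  r: 3->r8=0,tid=1,i&1=1
L=4*4+1=17  i=0*2+1=1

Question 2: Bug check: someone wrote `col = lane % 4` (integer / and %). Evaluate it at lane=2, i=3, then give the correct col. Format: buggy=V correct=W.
buggy=2 correct=0

`lane % 4`[2,3]⇒2
lane 2: gr=0 (2/4), th=2 (2%4)
i=3: r=2*2+1+8=13, c=gr=0
col: 2 vs 0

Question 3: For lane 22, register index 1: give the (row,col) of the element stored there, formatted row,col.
5,5

22: G=5,T=2
[1] (2*2+1+0,5) = (5,5)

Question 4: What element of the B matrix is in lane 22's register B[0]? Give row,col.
L=22=>grp=22>>2=5, tig=22&3=2
[0]=>row 2·2+0+0=4  col grp=5

4,5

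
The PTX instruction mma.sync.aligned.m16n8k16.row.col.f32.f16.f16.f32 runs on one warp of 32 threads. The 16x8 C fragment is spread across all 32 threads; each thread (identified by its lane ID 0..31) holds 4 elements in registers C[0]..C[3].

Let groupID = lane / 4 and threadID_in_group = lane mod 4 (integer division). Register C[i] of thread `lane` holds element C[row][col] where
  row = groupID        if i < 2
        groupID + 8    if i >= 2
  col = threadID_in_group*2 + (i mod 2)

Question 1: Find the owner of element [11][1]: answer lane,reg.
12,3

r: 11->gid=3,r8=1  c: 1->tid=0,i&1=1
L=3*4+0=12  i=1*2+1=3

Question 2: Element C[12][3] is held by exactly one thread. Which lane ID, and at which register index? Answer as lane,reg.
r=12->g=4,rb=1  c=3->t=1,b0=1
L=4*4+1=17  i=1*2+1=3

17,3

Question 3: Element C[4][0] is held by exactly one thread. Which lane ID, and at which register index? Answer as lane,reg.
16,0

r=4->g=4,rb=0  c=0->t=0,b0=0
L=4*4+0=16  i=0*2+0=0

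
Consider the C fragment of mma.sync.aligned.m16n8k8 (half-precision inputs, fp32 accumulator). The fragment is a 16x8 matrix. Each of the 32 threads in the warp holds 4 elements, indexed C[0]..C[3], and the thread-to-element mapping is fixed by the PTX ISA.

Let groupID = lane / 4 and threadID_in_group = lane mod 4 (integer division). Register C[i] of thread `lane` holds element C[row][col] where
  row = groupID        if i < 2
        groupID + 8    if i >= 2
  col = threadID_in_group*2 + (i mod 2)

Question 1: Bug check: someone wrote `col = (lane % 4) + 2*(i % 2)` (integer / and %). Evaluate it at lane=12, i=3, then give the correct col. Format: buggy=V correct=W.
buggy=2 correct=1

`(lane % 4) + 2*(i % 2)`[12,3]->2
lane 12: g=3 (12/4), t=0 (12%4)
i=3: r=3+8=11, c=0*2+1=1
col: 2 vs 1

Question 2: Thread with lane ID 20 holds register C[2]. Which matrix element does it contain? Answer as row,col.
lane 20: G=5 (20/4), T=0 (20%4)
i=2: r=5+8=13, c=0*2+0=0

13,0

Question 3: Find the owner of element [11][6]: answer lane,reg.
r=11⇒gr=3,Rb=1  c=6⇒th=3,odd=0
L=3*4+3=15  i=1*2+0=2

15,2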